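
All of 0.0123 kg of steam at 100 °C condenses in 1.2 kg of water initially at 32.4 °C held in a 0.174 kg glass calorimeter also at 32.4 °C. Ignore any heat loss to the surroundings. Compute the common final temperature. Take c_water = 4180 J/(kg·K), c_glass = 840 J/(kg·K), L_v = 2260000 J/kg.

T_f ≈ 38.4 °C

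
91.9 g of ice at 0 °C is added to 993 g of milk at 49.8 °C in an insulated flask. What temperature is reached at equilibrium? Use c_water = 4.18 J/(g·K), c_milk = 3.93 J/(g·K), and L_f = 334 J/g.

T_f ≈ 38.2 °C

Energy balance with sensible and latent terms:
fusion: m_ice L_f = 91.9·334 = 30695; meltwater 0→T: 91.9·4.18·T = 384.14 T; milk cools: 993·3.93·(T − 49.8) = 3902.5(T − 49.8)
4286.6 T = 194344 − 30695 = 163649
T ≈ 38.18 °C — above 0 °C, consistent with complete melting.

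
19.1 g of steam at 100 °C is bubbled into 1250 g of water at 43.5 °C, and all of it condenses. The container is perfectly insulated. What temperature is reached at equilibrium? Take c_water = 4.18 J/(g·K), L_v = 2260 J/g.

T_f ≈ 52.5 °C

Energy conservation, ΣQ = 0:
latent heat released on condensation: 19.1×2260 = 43166
  condensed water 100 °C→T: 79.84(T − 100)
  water warms: 1250×4.18×(T − 43.5) = 5225(T − 43.5)
5304.8 T = 43166 + 7983.8 + 227288 = 278437
T ≈ 52.49 °C (< 100 °C, so full condensation is consistent).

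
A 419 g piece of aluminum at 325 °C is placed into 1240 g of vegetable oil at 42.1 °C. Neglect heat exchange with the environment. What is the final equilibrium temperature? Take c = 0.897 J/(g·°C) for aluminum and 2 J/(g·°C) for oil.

T_f ≈ 79.3 °C

Conservation of energy gives ΣQ = 0:
419·0.897·(T − 325) + 1240·2·(T − 42.1) = 0
(375.84 + 2480) T = 375.84·325 + 2480·42.1
T = 226557/2855.8 ≈ 79.33 °C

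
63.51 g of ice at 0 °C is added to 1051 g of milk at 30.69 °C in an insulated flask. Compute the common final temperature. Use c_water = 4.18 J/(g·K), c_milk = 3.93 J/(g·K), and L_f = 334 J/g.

Energy conservation, ΣQ = 0:
melt ice: 63.51·334 = 21212; warm the meltwater: 265.47 T; milk: 4130.4(T − 30.69)
4395.9 T = 126763 − 21212 = 105551
T ≈ 24.01 °C — above 0 °C, consistent with complete melting.

T_f ≈ 24.0 °C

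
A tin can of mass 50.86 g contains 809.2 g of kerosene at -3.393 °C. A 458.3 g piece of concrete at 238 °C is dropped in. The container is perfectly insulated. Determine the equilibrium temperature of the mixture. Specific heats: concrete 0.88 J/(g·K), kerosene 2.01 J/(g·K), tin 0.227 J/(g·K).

T_f ≈ 44.3 °C

Taking heat into each body as positive, Σ m c ΔT = 0:
458.3×0.88×(T − 238) + 809.2×2.01×(T − (-3.393)) + 50.86×0.227×(T − (-3.393)) = 0
403.3(T − 238) + 1626.5(T − (-3.393)) + 11.55(T − (-3.393)) = 0
(403.3 + 1626.5 + 11.55) T = 403.3×238 + 1626.5×(-3.393) + 11.55×(-3.393)
T = 90428 / 2041.3 = 44.3 °C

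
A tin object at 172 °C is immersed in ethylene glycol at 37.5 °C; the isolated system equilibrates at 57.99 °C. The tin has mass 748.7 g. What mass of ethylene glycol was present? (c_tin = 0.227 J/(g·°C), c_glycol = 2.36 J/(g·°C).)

m ≈ 401 g

|Q_tin| = |Q_glycol|:
748.7×0.227×(172 − 57.99) = m×2.36×(57.99 − 37.5)
48.36 m = 19377  ⇒  m ≈ 400.7 g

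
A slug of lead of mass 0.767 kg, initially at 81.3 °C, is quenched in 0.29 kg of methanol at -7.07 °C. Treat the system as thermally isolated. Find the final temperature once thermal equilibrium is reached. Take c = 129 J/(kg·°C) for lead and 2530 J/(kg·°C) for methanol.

T_f ≈ 3.4 °C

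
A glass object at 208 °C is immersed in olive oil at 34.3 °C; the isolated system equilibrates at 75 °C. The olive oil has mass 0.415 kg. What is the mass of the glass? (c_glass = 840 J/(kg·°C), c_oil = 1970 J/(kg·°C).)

Setting the total heat transfer to zero:
m×840×(75 − 208) + 0.415×1970×(75 − 34.3) = 0
-111720 m = -33274
m = -33274/-111720 ≈ 0.2978 kg

m ≈ 0.298 kg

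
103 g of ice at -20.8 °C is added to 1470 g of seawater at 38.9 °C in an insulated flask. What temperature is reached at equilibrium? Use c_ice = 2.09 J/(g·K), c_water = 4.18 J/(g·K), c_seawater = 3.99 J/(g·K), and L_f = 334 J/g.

Sum of m c ΔT and latent-heat terms is zero:
ice -20.8→0 °C: 103·2.09·20.8 = 4477.6
  melt ice: 103·334 = 34402
  meltwater 0→T: 103·4.18·T = 430.54 T
  seawater cools: 1470·3.99·(T − 38.9) = 5865.3(T − 38.9)
6295.8 T = 228160 − 38880 = 189281
T ≈ 30.06 °C — above 0 °C, consistent with complete melting.

T_f ≈ 30.1 °C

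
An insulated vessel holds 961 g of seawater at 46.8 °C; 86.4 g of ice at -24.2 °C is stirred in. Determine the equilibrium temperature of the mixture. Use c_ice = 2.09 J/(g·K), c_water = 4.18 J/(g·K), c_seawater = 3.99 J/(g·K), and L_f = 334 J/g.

T_f ≈ 34.9 °C

Taking heat into each body as positive, Σ m c ΔT = 0:
ice -24.2→0 °C: 86.4×2.09×24.2 = 4369.9
  melt ice: 86.4×334 = 28858
  warm the meltwater: 361.15 T
  seawater: 3834.4(T − 46.8)
4195.5 T = 179449 − 33228 = 146222
T ≈ 34.85 °C (positive, so assuming full melt was valid).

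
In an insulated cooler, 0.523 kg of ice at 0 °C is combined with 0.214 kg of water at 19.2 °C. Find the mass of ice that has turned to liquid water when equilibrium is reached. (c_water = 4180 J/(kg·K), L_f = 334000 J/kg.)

Heat available from the water dropping to 0 °C: 0.214·4180·19.2 = 17175 J.
Melting all 0.523 kg of ice would need 0.523·334000 = 174682 J.
17175 J < 174682 J, so only part of the ice melts and the system sits at 0 °C.
m_melted·334000 = 17175  ⇒  m_melted ≈ 0.05142 kg.

m_melted ≈ 0.0514 kg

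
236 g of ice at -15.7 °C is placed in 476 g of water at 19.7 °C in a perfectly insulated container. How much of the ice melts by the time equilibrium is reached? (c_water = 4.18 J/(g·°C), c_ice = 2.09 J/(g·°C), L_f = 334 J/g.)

m_melted ≈ 94.2 g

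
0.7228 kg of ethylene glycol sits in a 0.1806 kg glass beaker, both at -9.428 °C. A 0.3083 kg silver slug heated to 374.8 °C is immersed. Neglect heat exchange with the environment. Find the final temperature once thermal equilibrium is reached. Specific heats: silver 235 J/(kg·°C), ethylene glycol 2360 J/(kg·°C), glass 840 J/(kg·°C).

T_f = Σ m_i c_i T_i / Σ m_i c_i:
T_f = (72.45*374.8 + 1705.8*(-9.428) + 151.7*(-9.428)) / (72.45 + 1705.8 + 151.7)
    = 9641.8 / 1930 ≈ 5.00 °C

T_f ≈ 5.0 °C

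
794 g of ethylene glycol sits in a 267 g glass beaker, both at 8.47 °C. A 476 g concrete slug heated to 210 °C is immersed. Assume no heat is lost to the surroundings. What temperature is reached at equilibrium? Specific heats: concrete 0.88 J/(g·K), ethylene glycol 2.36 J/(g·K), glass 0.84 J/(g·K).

Setting the total heat transfer to zero:
476*0.88*(T − 210) + 794*2.36*(T − 8.47) + 267*0.84*(T − 8.47) = 0
418.88(T − 210) + 1873.8(T − 8.47) + 224.28(T − 8.47) = 0
2517 T = 105736
T = 105736 / 2517 = 42 °C

T_f ≈ 42.0 °C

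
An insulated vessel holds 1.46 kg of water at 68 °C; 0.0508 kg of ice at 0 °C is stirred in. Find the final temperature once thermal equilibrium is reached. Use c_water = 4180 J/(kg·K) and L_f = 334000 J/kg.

T_f ≈ 63.0 °C

Let T be the final temperature. ΣQ_i = 0:
fusion: m_ice L_f = 0.0508×334000 = 16967
  warm the meltwater: 212.34 T
  water cools: 1.46×4180×(T − 68) = 6102.8(T − 68)
6315.1 T = 414990 − 16967 = 398023
T ≈ 63.03 °C — above 0 °C, consistent with complete melting.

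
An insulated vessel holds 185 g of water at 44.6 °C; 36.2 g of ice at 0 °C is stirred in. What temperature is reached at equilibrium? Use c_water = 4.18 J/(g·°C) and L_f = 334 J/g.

T_f ≈ 24.2 °C

Conservation of energy gives ΣQ = 0:
fusion: m_ice L_f = 36.2×334 = 12091; warm the meltwater: 151.32 T; water cools: 185×4.18×(T − 44.6) = 773.3(T − 44.6)
924.62 T = 34489 − 12091 = 22398
T ≈ 24.22 °C. Since T > 0 °C, the all-ice-melts assumption holds.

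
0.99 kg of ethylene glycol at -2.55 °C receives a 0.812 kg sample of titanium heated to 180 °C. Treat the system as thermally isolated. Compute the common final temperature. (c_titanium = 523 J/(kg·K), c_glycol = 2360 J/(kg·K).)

Energy conservation, ΣQ = 0:
0.812·523·(T − 180) + 0.99·2360·(T − (-2.55)) = 0
424.68(T − 180) + 2336.4(T − (-2.55)) = 0
(424.68 + 2336.4) T = 424.68·180 + 2336.4·(-2.55)
T = 70484/2761.1 ≈ 25.53 °C

T_f ≈ 25.5 °C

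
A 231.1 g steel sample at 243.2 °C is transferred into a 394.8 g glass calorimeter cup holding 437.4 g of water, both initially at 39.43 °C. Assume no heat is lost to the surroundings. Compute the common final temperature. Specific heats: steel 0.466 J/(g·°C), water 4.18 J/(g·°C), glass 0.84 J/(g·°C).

T_f ≈ 49.1 °C

Energy conservation, ΣQ = 0:
231.1*0.466*(T − 243.2) + 437.4*4.18*(T − 39.43) + 394.8*0.84*(T − 39.43) = 0
107.69(T − 243.2) + 1828.3(T − 39.43) + 331.63(T − 39.43) = 0
2267.7 T = 111358
T ≈ 49.11 °C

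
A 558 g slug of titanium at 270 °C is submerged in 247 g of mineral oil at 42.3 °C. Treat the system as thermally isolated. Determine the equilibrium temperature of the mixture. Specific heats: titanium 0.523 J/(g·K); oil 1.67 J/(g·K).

Heat gained plus heat lost sum to zero:
558×0.523×(T − 270) + 247×1.67×(T − 42.3) = 0
291.83(T − 270) + 412.49(T − 42.3) = 0
704.32 T = 96244
T ≈ 136.65 °C

T_f ≈ 136.6 °C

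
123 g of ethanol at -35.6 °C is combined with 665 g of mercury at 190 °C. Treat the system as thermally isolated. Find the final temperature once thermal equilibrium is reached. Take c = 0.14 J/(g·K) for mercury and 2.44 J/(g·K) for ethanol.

Set heat shed by the hot body equal to heat absorbed by the cold body:
665·0.14·(190 − T) = 123·2.44·(T − (-35.6))
93.1(190 − T) = 300.12(T − (-35.6))
393.22 T = 7004.7  ⇒  T ≈ 17.81 °C

T_f ≈ 17.8 °C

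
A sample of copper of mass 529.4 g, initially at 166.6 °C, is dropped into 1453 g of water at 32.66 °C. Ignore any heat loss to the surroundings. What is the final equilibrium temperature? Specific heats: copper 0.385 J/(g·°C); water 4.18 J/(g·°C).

Setting the total heat transfer to zero:
529.4*0.385*(T − 166.6) + 1453*4.18*(T − 32.66) = 0
(203.82 + 6073.5) T = 203.82*166.6 + 6073.5*32.66
T ≈ 37.01 °C

T_f ≈ 37.0 °C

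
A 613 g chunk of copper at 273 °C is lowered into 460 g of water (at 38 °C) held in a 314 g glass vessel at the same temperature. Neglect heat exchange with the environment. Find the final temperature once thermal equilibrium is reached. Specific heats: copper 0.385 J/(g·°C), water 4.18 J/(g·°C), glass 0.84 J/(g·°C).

T_f ≈ 60.9 °C

Taking heat into each body as positive, Σ m c ΔT = 0:
613×0.385×(T − 273) + 460×4.18×(T − 38) + 314×0.84×(T − 38) = 0
236(T − 273) + 1922.8(T − 38) + 263.76(T − 38) = 0
2422.6 T = 147519
T ≈ 60.89 °C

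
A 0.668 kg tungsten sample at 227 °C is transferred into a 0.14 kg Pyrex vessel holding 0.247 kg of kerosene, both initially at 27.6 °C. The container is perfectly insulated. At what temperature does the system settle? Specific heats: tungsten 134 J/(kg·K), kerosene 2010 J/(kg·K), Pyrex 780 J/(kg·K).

T_f ≈ 53.3 °C

Heat gained plus heat lost sum to zero:
0.668·134·(T − 227) + 0.247·2010·(T − 27.6) + 0.14·780·(T − 27.6) = 0
89.51(T − 227) + 496.47(T − 27.6) + 109.2(T − 27.6) = 0
(89.51 + 496.47 + 109.2) T = 89.51·227 + 496.47·27.6 + 109.2·27.6
T ≈ 53.27 °C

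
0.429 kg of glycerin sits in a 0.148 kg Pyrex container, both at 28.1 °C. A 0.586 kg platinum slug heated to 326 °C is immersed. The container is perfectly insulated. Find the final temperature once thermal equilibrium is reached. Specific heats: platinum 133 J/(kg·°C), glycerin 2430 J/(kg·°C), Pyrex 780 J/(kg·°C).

T_f ≈ 46.9 °C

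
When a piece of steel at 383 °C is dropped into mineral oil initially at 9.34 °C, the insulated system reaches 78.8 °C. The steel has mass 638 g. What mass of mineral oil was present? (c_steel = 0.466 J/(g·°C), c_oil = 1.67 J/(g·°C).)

m ≈ 780 g

Net heat exchanged in the isolated system is zero:
638·0.466·(78.8 − 383) + m·1.67·(78.8 − 9.34) = 0
116 m = 90441
m = 90441/116 ≈ 779.7 g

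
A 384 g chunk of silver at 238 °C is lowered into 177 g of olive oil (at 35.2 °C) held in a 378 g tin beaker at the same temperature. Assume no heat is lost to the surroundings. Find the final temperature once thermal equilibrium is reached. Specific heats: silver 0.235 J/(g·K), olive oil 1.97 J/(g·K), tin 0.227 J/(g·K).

T_f ≈ 70.1 °C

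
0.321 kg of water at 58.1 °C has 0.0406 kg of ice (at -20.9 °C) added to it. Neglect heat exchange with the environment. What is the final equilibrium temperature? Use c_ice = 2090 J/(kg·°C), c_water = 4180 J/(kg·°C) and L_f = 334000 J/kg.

T_f ≈ 41.4 °C

Sum of m c ΔT and latent-heat terms is zero:
warm ice to 0 °C: 0.0406·2090·(0 − (-20.9)) = 1773.4
  melt ice: 0.0406·334000 = 13560
  meltwater 0→T: 0.0406·4180·T = 169.71 T
  water: 1341.8(T − 58.1)
1511.5 T = 77957 − 15334 = 62624
T ≈ 41.43 °C — above 0 °C, consistent with complete melting.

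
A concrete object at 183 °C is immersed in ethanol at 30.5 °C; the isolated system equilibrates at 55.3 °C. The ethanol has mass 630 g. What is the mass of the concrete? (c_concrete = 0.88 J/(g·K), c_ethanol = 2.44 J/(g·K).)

m ≈ 339 g

Heat gained plus heat lost sum to zero:
m×0.88×(55.3 − 183) + 630×2.44×(55.3 − 30.5) = 0
-112.38 m = -38123
m = -38123/-112.38 ≈ 339.2 g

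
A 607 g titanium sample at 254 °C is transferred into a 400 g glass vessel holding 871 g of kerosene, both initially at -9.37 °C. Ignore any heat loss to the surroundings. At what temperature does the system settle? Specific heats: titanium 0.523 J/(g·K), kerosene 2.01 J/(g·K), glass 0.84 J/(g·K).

Heat gained plus heat lost sum to zero:
607×0.523×(T − 254) + 871×2.01×(T − (-9.37)) + 400×0.84×(T − (-9.37)) = 0
317.46(T − 254) + 1750.7(T − (-9.37)) + 336(T − (-9.37)) = 0
2404.2 T = 61083
T = 61083 / 2404.2 = 25.4 °C

T_f ≈ 25.4 °C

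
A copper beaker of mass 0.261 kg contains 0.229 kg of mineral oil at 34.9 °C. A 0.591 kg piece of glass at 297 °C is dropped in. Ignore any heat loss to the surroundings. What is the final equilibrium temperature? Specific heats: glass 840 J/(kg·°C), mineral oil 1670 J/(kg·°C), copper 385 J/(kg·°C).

Taking heat into each body as positive, Σ m c ΔT = 0:
0.591*840*(T − 297) + 0.229*1670*(T − 34.9) + 0.261*385*(T − 34.9) = 0
979.36 T = 164296
T = 164296/979.36 ≈ 167.76 °C

T_f ≈ 167.8 °C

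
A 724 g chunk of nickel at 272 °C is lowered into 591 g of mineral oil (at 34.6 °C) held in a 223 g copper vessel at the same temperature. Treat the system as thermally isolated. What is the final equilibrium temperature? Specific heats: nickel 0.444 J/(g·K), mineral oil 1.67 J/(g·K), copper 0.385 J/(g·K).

T_f ≈ 89.3 °C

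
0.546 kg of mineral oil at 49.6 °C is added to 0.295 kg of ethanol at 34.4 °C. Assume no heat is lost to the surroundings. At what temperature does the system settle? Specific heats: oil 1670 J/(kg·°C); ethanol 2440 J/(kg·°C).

Heat gained plus heat lost sum to zero:
0.546·1670·(T − 49.6) + 0.295·2440·(T − 34.4) = 0
911.82(T − 49.6) + 719.8(T − 34.4) = 0
(911.82 + 719.8) T = 911.82·49.6 + 719.8·34.4
T = 69987/1631.6 ≈ 42.89 °C

T_f ≈ 42.9 °C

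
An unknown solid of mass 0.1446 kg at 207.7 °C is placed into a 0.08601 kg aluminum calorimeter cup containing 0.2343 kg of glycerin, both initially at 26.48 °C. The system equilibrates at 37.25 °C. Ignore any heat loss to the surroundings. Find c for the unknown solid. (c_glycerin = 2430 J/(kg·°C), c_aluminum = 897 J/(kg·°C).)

Net heat exchanged in the isolated system is zero:
0.1446·c·(37.25 − 207.7) + 0.2343·2430·(37.25 − 26.48) + 0.08601·897·(37.25 − 26.48) = 0
-24.65 c = -6962.8
c = -6962.8/-24.65 ≈ 282.5 J/(kg·°C)

c ≈ 283 J/(kg·°C)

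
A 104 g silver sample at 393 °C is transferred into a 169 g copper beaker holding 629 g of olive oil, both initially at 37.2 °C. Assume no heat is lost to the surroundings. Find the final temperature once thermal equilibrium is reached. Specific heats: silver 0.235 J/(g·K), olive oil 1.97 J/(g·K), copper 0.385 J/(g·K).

T_f ≈ 43.7 °C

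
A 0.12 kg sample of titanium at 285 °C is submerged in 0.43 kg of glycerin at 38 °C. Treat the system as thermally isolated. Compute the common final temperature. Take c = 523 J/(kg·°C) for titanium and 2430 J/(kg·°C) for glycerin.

Heat gained plus heat lost sum to zero:
0.12×523×(T − 285) + 0.43×2430×(T − 38) = 0
62.76(T − 285) + 1044.9(T − 38) = 0
(62.76 + 1044.9) T = 62.76×285 + 1044.9×38
T = 57593/1107.7 ≈ 52.00 °C

T_f ≈ 52.0 °C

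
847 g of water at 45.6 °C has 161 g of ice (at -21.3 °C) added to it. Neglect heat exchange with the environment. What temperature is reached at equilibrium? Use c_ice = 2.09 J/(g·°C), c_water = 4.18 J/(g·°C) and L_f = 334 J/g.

T_f ≈ 23.9 °C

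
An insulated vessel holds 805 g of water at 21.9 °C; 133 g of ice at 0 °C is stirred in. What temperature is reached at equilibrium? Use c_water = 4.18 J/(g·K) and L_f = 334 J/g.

T_f ≈ 7.5 °C

Setting the total heat transfer to zero:
melt ice: 133×334 = 44422
  meltwater 0→T: 133×4.18×T = 555.94 T
  water: 3364.9(T − 21.9)
3920.8 T = 73691 − 44422 = 29269
T ≈ 7.47 °C. Since T > 0 °C, the all-ice-melts assumption holds.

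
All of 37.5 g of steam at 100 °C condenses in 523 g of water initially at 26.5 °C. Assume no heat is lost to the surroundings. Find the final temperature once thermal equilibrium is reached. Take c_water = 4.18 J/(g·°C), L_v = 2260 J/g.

T_f ≈ 67.6 °C

Energy balance with sensible and latent terms:
steam→water at 100 °C releases m L_v = 37.5×2260 = 84750
  condensed water 100 °C→T: 156.75(T − 100)
  water warms: 523×4.18×(T − 26.5) = 2186.1(T − 26.5)
2342.9 T = 84750 + 15675 + 57933 = 158358
T ≈ 67.59 °C, under the boiling point, so the assumption holds.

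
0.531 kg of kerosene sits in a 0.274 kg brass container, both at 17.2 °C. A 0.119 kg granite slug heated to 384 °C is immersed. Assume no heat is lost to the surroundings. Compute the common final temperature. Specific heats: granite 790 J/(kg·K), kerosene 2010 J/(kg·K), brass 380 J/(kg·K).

T_f ≈ 44.4 °C

Conservation of energy gives ΣQ = 0:
0.119*790*(T − 384) + 0.531*2010*(T − 17.2) + 0.274*380*(T − 17.2) = 0
94.01(T − 384) + 1067.3(T − 17.2) + 104.12(T − 17.2) = 0
(94.01 + 1067.3 + 104.12) T = 94.01*384 + 1067.3*17.2 + 104.12*17.2
T = 56248/1265.4 ≈ 44.45 °C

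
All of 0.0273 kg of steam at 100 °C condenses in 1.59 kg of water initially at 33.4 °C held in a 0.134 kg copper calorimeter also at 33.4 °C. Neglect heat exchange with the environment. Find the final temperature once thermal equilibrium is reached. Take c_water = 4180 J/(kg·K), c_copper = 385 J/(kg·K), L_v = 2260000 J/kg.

T_f ≈ 43.6 °C

Let T be the final temperature. ΣQ_i = 0:
latent heat released on condensation: 0.0273·2260000 = 61698; condensate cools 100→T: 0.0273·4180·(T − 100) = 114.11(T − 100); original water: 6646.2(T − 33.4); copper cup: 0.134·385·(T − 33.4) = 51.59(T − 33.4)
6811.9 T = 61698 + 11411 + 223706 = 296816
T ≈ 43.57 °C, under the boiling point, so the assumption holds.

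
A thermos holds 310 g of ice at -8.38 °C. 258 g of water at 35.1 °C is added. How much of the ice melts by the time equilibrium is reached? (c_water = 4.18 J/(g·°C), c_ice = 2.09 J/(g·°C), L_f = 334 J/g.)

m_melted ≈ 97.1 g

Heat available from the water dropping to 0 °C: 258·4.18·35.1 = 37853 J.
Warming the ice to 0 °C takes 310·2.09·8.38 = 5429.4 J, leaving 32424 J for melting.
Melting all 310 g of ice would need 310·334 = 103540 J.
That's not enough to melt it all — equilibrium is at 0 °C with ice remaining.
m_melt = 32424 / L_f = 97.08 g.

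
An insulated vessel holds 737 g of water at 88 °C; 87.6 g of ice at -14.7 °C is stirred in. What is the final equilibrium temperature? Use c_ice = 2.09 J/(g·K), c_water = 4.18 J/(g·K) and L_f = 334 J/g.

T_f ≈ 69.4 °C

Sum of m c ΔT and latent-heat terms is zero:
ice -14.7→0 °C: 87.6×2.09×14.7 = 2691.3
  melt ice: 87.6×334 = 29258
  warm the meltwater: 366.17 T
  water: 3080.7(T − 88)
3446.8 T = 271098 − 31950 = 239148
T ≈ 69.38 °C (positive, so assuming full melt was valid).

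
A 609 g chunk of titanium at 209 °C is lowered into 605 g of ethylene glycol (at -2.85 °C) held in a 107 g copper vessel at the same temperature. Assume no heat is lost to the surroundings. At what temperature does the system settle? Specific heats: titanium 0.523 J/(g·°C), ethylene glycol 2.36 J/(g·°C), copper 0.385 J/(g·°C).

T_f ≈ 34.9 °C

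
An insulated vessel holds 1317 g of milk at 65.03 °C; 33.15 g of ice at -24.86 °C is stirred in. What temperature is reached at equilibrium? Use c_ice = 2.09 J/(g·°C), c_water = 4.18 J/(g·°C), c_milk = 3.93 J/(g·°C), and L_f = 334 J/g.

T_f ≈ 60.9 °C

Setting the total heat transfer to zero:
warm ice to 0 °C: 33.15×2.09×(0 − (-24.86)) = 1722.4
  latent heat to melt: 33.15×334 = 11072
  warm the meltwater: 138.57 T
  milk cools: 1317×3.93×(T − 65.03) = 5175.8(T − 65.03)
5314.4 T = 336583 − 12794 = 323788
T ≈ 60.93 °C (positive, so assuming full melt was valid).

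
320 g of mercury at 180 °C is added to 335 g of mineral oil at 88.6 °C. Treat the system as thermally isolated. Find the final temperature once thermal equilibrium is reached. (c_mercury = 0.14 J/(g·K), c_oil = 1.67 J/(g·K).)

Set heat shed by the hot body equal to heat absorbed by the cold body:
320*0.14*(180 − T) = 335*1.67*(T − 88.6)
44.8(180 − T) = 559.45(T − 88.6)
604.25 T = 57631  ⇒  T ≈ 95.38 °C

T_f ≈ 95.4 °C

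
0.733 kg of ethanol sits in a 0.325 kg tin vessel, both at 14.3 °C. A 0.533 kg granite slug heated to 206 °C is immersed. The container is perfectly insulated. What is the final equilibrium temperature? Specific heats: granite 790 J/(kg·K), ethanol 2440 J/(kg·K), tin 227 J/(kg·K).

T_f ≈ 49.7 °C

Taking heat into each body as positive, Σ m c ΔT = 0:
0.533*790*(T − 206) + 0.733*2440*(T − 14.3) + 0.325*227*(T − 14.3) = 0
(421.07 + 1788.5 + 73.78) T = 421.07*206 + 1788.5*14.3 + 73.78*14.3
T = 113371 / 2283.4 = 49.7 °C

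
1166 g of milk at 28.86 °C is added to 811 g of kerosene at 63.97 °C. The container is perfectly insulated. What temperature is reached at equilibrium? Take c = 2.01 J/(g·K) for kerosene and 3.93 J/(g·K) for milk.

T_f ≈ 38.1 °C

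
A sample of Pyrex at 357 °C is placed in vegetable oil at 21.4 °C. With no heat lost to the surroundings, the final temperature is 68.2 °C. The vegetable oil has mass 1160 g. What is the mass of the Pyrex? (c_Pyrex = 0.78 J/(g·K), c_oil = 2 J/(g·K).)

Heat lost by the Pyrex = heat gained by the oil:
m×0.78×(357 − 68.2) = 1160×2×(68.2 − 21.4)
225.26 m = 108576  ⇒  m ≈ 482 g

m ≈ 482 g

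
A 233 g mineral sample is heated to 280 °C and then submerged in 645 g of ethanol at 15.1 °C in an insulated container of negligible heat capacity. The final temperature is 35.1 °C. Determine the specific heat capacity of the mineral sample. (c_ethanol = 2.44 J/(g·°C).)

c ≈ 0.552 J/(g·°C)

Heat lost by the mineral sample = heat gained by the ethanol:
233·c·(280 − 35.1) = 645·2.44·(35.1 − 15.1)
57062 c = 31476  ⇒  c ≈ 0.5516 J/(g·°C)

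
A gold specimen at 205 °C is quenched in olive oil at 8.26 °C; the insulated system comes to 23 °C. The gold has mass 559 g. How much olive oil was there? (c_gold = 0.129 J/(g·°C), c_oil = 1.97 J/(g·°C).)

m ≈ 452 g

Heat gained plus heat lost sum to zero:
559×0.129×(23 − 205) + m×1.97×(23 − 8.26) = 0
29.04 m = 13124
m = 13124/29.04 ≈ 452 g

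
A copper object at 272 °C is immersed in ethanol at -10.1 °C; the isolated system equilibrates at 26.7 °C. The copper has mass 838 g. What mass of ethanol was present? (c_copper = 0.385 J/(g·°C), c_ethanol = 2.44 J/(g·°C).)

Conservation of energy gives ΣQ = 0:
838·0.385·(26.7 − 272) + m·2.44·(26.7 − (-10.1)) = 0
89.79 m = 79141
m = 79141/89.79 ≈ 881.4 g

m ≈ 881 g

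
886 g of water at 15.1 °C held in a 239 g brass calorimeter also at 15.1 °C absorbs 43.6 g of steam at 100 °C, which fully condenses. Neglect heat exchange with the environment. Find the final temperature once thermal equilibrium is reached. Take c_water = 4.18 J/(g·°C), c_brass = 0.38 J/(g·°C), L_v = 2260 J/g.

T_f ≈ 43.8 °C

Setting the total heat transfer to zero:
condense steam: −43.6×2260 = −98536
  condensate cools 100→T: 43.6×4.18×(T − 100) = 182.25(T − 100)
  water warms: 886×4.18×(T − 15.1) = 3703.5(T − 15.1)
  cup: 90.82(T − 15.1)
3976.5 T = 98536 + 18225 + 57294 = 174055
T ≈ 43.77 °C, under the boiling point, so the assumption holds.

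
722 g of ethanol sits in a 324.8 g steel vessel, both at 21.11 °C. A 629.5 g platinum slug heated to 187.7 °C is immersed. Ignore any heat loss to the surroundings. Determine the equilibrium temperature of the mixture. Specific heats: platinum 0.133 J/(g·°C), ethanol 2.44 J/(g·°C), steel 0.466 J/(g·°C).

T_f ≈ 28.1 °C

Setting the total heat transfer to zero:
629.5·0.133·(T − 187.7) + 722·2.44·(T − 21.11) + 324.8·0.466·(T − 21.11) = 0
83.72(T − 187.7) + 1761.7(T − 21.11) + 151.36(T − 21.11) = 0
(83.72 + 1761.7 + 151.36) T = 83.72·187.7 + 1761.7·21.11 + 151.36·21.11
T = 56099/1996.8 ≈ 28.10 °C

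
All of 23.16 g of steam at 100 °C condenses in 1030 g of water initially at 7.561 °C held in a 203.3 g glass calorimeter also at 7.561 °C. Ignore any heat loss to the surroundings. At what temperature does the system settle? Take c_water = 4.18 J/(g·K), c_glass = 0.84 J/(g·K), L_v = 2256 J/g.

Heat gained plus heat lost sum to zero:
condense steam: −23.16×2256 = −52249; condensate cools 100→T: 23.16×4.18×(T − 100) = 96.81(T − 100); original water: 4305.4(T − 7.561); glass cup: 203.3×0.84×(T − 7.561) = 170.77(T − 7.561)
4573 T = 52249 + 9680.9 + 33844 = 95774
T ≈ 20.94 °C, under the boiling point, so the assumption holds.

T_f ≈ 20.9 °C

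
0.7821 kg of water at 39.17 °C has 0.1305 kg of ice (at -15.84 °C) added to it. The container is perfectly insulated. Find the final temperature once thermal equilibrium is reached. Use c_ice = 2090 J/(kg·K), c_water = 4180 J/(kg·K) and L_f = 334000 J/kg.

Conservation of energy gives ΣQ = 0:
ice -15.84→0 °C: 0.1305·2090·15.84 = 4320.3
  latent heat to melt: 0.1305·334000 = 43587
  meltwater 0→T: 0.1305·4180·T = 545.49 T
  water: 3269.2(T − 39.17)
3814.7 T = 128054 − 47907 = 80146
T ≈ 21.01 °C — above 0 °C, consistent with complete melting.

T_f ≈ 21.0 °C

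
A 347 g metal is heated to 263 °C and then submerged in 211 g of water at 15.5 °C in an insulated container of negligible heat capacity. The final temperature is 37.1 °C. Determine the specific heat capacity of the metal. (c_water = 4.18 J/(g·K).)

c ≈ 0.243 J/(g·K)

m_s c (T_s − T_f) = m_water c_water (T_f − T_0):
347×c×(263 − 37.1) = 211×4.18×(37.1 − 15.5)
78387 c = 19051  ⇒  c ≈ 0.243 J/(g·K)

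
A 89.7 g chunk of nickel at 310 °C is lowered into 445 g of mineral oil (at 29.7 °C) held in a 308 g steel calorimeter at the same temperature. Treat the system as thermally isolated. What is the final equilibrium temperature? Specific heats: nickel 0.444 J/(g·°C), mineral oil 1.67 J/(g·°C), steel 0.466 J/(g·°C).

Let T be the final temperature. ΣQ_i = 0:
89.7·0.444·(T − 310) + 445·1.67·(T − 29.7) + 308·0.466·(T − 29.7) = 0
39.83(T − 310) + 743.15(T − 29.7) + 143.53(T − 29.7) = 0
(39.83 + 743.15 + 143.53) T = 39.83·310 + 743.15·29.7 + 143.53·29.7
T ≈ 41.75 °C

T_f ≈ 41.7 °C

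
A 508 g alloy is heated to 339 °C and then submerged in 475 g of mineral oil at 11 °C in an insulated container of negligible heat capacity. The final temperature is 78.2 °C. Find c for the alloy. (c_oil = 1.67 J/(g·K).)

c ≈ 0.402 J/(g·K)

m_s c (T_s − T_f) = m_oil c_oil (T_f − T_0):
508·c·(339 − 78.2) = 475·1.67·(78.2 − 11)
132486 c = 53306  ⇒  c ≈ 0.4024 J/(g·K)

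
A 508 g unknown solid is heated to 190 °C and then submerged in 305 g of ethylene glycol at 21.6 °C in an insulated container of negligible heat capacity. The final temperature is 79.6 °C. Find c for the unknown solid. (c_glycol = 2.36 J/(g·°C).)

c ≈ 0.744 J/(g·°C)

Heat lost by the unknown solid = heat gained by the glycol:
508·c·(190 − 79.6) = 305·2.36·(79.6 − 21.6)
56083 c = 41748  ⇒  c ≈ 0.7444 J/(g·°C)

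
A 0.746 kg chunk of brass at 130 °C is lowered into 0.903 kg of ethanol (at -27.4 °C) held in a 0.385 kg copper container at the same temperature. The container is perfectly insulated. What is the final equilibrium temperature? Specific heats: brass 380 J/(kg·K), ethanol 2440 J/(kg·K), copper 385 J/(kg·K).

Setting the total heat transfer to zero:
0.746·380·(T − 130) + 0.903·2440·(T − (-27.4)) + 0.385·385·(T − (-27.4)) = 0
283.48(T − 130) + 2203.3(T − (-27.4)) + 148.22(T − (-27.4)) = 0
(283.48 + 2203.3 + 148.22) T = 283.48·130 + 2203.3·(-27.4) + 148.22·(-27.4)
T ≈ -10.47 °C

T_f ≈ -10.5 °C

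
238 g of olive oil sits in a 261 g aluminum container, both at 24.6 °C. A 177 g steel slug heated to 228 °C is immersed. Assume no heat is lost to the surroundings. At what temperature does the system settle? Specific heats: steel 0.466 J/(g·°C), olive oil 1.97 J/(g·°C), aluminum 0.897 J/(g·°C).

Energy conservation, ΣQ = 0:
177*0.466*(T − 228) + 238*1.97*(T − 24.6) + 261*0.897*(T − 24.6) = 0
(82.48 + 468.86 + 234.12) T = 82.48*228 + 468.86*24.6 + 234.12*24.6
T ≈ 45.96 °C

T_f ≈ 46.0 °C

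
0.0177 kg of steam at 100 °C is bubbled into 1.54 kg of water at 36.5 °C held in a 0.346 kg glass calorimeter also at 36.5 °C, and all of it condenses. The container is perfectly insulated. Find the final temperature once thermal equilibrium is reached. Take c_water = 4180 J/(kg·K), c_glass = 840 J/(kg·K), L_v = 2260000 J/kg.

Heat gained plus heat lost sum to zero:
steam→water at 100 °C releases m L_v = 0.0177·2260000 = 40002
  condensate cools 100→T: 0.0177·4180·(T − 100) = 73.99(T − 100)
  original water: 6437.2(T − 36.5)
  cup: 290.64(T − 36.5)
6801.8 T = 40002 + 7398.6 + 245566 = 292967
T ≈ 43.07 °C (< 100 °C, so full condensation is consistent).

T_f ≈ 43.1 °C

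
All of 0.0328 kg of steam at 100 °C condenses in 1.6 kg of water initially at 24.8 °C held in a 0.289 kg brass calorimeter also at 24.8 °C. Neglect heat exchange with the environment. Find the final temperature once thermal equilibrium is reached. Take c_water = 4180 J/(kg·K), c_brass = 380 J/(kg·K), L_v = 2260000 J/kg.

T_f ≈ 37.0 °C

Net heat exchanged in the isolated system is zero:
steam→water at 100 °C releases m L_v = 0.0328·2260000 = 74128; condensed water 100 °C→T: 137.1(T − 100); water warms: 1.6·4180·(T − 24.8) = 6688(T − 24.8); cup: 109.82(T − 24.8)
6934.9 T = 74128 + 13710 + 168586 = 256424
T ≈ 36.98 °C — below 100 °C, confirming all the steam condensed.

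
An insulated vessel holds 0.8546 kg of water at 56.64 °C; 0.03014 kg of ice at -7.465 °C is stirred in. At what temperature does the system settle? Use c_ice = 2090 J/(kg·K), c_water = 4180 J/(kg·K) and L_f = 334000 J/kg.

T_f ≈ 51.9 °C

Conservation of energy gives ΣQ = 0:
warm ice to 0 °C: 0.03014×2090×(0 − (-7.465)) = 470.24
  fusion: m_ice L_f = 0.03014×334000 = 10067
  warm the meltwater: 125.99 T
  water: 3572.2(T − 56.64)
3698.2 T = 202331 − 10537 = 191794
T ≈ 51.86 °C — above 0 °C, consistent with complete melting.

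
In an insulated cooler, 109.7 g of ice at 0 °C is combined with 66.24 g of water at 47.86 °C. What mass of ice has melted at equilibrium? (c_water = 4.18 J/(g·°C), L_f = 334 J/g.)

Heat available from the water dropping to 0 °C: 66.24×4.18×47.86 = 13252 J.
To melt every bit of ice: 109.7×334 = 36640 J.
That's not enough to melt it all — equilibrium is at 0 °C with ice remaining.
Mass melted = 13252/334 ≈ 39.68 g.

m_melted ≈ 39.7 g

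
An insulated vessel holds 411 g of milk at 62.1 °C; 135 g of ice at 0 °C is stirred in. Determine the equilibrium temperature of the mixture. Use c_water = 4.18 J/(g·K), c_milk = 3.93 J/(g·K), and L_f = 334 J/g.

T_f ≈ 25.3 °C

Conservation of energy gives ΣQ = 0:
melt ice: 135·334 = 45090; meltwater 0→T: 135·4.18·T = 564.3 T; milk: 1615.2(T − 62.1)
2179.5 T = 100306 − 45090 = 55216
T ≈ 25.33 °C. Since T > 0 °C, the all-ice-melts assumption holds.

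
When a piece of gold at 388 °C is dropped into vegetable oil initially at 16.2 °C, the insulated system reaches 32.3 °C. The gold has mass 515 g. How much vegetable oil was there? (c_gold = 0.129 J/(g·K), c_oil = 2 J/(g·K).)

Let T be the final temperature. ΣQ_i = 0:
515×0.129×(32.3 − 388) + m×2×(32.3 − 16.2) = 0
32.2 m = 23631
m = 23631/32.2 ≈ 733.9 g

m ≈ 734 g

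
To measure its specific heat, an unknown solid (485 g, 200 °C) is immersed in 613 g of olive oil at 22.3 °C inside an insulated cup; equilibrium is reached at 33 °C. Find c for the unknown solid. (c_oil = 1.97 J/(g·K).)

c ≈ 0.16 J/(g·K)

Let T be the final temperature. ΣQ_i = 0:
485×c×(33 − 200) + 613×1.97×(33 − 22.3) = 0
-80995 c = -12921
c = -12921/-80995 ≈ 0.1595 J/(g·K)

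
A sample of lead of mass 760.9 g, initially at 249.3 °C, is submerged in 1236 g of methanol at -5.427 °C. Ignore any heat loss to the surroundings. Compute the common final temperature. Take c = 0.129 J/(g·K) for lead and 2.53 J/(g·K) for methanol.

Heat gained plus heat lost sum to zero:
760.9·0.129·(T − 249.3) + 1236·2.53·(T − (-5.427)) = 0
3225.2 T = 7499.7
T = 7499.7 / 3225.2 = 2.33 °C

T_f ≈ 2.3 °C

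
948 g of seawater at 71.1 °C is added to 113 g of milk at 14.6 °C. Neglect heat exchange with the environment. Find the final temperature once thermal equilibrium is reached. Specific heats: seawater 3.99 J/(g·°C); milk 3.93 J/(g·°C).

T_f ≈ 65.2 °C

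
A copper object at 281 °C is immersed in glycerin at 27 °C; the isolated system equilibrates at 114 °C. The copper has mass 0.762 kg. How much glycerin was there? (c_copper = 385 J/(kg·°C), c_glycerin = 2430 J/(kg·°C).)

m ≈ 0.232 kg

|Q_copper| = |Q_glycerin|:
0.762·385·(281 − 114) = m·2430·(114 − 27)
211410 m = 48993  ⇒  m ≈ 0.2317 kg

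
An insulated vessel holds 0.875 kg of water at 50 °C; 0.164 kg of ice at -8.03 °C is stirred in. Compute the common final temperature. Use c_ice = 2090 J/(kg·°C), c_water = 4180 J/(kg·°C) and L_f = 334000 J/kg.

Conservation of energy gives ΣQ = 0:
warm ice to 0 °C: 0.164×2090×(0 − (-8.03)) = 2752.4; latent heat to melt: 0.164×334000 = 54776; meltwater 0→T: 0.164×4180×T = 685.52 T; water: 3657.5(T − 50)
4343 T = 182875 − 57528 = 125347
T ≈ 28.86 °C (positive, so assuming full melt was valid).

T_f ≈ 28.9 °C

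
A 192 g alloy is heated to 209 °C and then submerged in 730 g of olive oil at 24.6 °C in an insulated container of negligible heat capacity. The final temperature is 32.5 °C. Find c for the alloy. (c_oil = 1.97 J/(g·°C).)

c ≈ 0.335 J/(g·°C)

Setting the total heat transfer to zero:
192×c×(32.5 − 209) + 730×1.97×(32.5 − 24.6) = 0
-33888 c = -11361
c = -11361/-33888 ≈ 0.3353 J/(g·°C)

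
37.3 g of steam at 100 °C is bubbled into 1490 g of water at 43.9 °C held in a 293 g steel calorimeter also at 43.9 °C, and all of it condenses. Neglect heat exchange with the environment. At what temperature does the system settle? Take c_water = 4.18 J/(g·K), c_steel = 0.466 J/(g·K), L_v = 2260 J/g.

T_f ≈ 58.2 °C

Net heat exchanged in the isolated system is zero:
condense steam: −37.3×2260 = −84298
  condensed water 100 °C→T: 155.91(T − 100)
  original water: 6228.2(T − 43.9)
  steel cup: 293×0.466×(T − 43.9) = 136.54(T − 43.9)
6520.7 T = 84298 + 15591 + 279412 = 379301
T ≈ 58.17 °C, under the boiling point, so the assumption holds.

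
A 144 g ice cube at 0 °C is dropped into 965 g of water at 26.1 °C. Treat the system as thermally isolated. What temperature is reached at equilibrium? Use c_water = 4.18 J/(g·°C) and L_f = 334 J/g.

Taking heat into each body as positive, Σ m c ΔT = 0:
melt ice: 144·334 = 48096
  warm the meltwater: 601.92 T
  water cools: 965·4.18·(T − 26.1) = 4033.7(T − 26.1)
4635.6 T = 105280 − 48096 = 57184
T ≈ 12.34 °C (positive, so assuming full melt was valid).

T_f ≈ 12.3 °C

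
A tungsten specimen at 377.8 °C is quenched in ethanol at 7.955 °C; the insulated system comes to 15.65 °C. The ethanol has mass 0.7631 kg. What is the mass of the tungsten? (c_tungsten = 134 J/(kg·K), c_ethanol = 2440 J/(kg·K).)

m ≈ 0.295 kg

|Q_tungsten| = |Q_ethanol|:
m·134·(377.8 − 15.65) = 0.7631·2440·(15.65 − 7.955)
48528 m = 14328  ⇒  m ≈ 0.2952 kg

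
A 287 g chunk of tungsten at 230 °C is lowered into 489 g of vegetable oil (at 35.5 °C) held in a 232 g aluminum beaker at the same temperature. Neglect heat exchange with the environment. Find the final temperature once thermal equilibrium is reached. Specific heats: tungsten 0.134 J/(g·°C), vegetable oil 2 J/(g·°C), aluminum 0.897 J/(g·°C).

T_f is the heat-capacity-weighted average of the initial temperatures:
T_f = (38.46·230 + 978·35.5 + 208.1·35.5) / (38.46 + 978 + 208.1)
    = 50952 / 1224.6 ≈ 41.61 °C

T_f ≈ 41.6 °C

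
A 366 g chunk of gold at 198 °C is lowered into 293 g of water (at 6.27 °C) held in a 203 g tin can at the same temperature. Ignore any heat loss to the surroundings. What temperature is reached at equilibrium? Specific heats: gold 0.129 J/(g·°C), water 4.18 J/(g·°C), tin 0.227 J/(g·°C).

T_f ≈ 13.1 °C

With ΣQ=0 the equilibrium temperature is the m·c-weighted mean:
T_f = (47.21·198 + 1224.7·6.27 + 46.08·6.27) / (47.21 + 1224.7 + 46.08)
    = 17316 / 1318 ≈ 13.14 °C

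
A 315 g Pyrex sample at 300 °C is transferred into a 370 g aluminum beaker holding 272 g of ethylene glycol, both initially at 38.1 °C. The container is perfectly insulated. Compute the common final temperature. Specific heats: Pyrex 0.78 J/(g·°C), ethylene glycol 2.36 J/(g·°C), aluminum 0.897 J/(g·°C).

Energy conservation, ΣQ = 0:
315*0.78*(T − 300) + 272*2.36*(T − 38.1) + 370*0.897*(T − 38.1) = 0
245.7(T − 300) + 641.92(T − 38.1) + 331.89(T − 38.1) = 0
1219.5 T = 110812
T = 110812 / 1219.5 = 90.9 °C

T_f ≈ 90.9 °C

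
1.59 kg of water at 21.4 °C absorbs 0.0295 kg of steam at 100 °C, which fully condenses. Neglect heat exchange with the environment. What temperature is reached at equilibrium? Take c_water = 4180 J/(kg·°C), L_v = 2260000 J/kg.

T_f ≈ 32.7 °C

Heat gained plus heat lost sum to zero:
condense steam: −0.0295·2260000 = −66670
  condensate cools 100→T: 0.0295·4180·(T − 100) = 123.31(T − 100)
  water warms: 1.59·4180·(T − 21.4) = 6646.2(T − 21.4)
6769.5 T = 66670 + 12331 + 142229 = 221230
T ≈ 32.68 °C (< 100 °C, so full condensation is consistent).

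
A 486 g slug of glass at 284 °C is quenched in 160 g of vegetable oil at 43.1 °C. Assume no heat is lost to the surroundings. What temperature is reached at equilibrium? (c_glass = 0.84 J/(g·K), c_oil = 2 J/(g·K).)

T_f ≈ 178.1 °C

With ΣQ=0 the equilibrium temperature is the m·c-weighted mean:
T_f = (408.24×284 + 320×43.1) / (408.24 + 320)
    = 129732 / 728.24 ≈ 178.14 °C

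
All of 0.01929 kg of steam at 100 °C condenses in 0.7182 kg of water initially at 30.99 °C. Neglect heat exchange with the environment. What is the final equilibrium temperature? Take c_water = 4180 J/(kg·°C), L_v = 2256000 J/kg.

Heat gained plus heat lost sum to zero:
condense steam: −0.01929·2256000 = −43518; condensate cools 100→T: 0.01929·4180·(T − 100) = 80.63(T − 100); water warms: 0.7182·4180·(T − 30.99) = 3002.1(T − 30.99)
3082.7 T = 43518 + 8063.2 + 93034 = 144616
T ≈ 46.91 °C, under the boiling point, so the assumption holds.

T_f ≈ 46.9 °C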